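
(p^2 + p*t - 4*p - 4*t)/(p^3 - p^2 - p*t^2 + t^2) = (p - 4)/(p^2 - p*t - p + t)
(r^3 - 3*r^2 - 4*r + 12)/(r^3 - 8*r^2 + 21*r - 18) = (r + 2)/(r - 3)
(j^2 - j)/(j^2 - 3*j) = (j - 1)/(j - 3)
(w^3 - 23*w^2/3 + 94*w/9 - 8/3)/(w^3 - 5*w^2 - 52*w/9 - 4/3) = (9*w^2 - 15*w + 4)/(9*w^2 + 9*w + 2)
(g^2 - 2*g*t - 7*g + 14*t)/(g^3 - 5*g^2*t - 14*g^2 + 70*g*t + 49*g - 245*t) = (-g + 2*t)/(-g^2 + 5*g*t + 7*g - 35*t)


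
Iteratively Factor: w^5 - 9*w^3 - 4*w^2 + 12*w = (w + 2)*(w^4 - 2*w^3 - 5*w^2 + 6*w) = (w - 3)*(w + 2)*(w^3 + w^2 - 2*w) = (w - 3)*(w + 2)^2*(w^2 - w) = (w - 3)*(w - 1)*(w + 2)^2*(w)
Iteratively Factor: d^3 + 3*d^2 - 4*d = (d - 1)*(d^2 + 4*d) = (d - 1)*(d + 4)*(d)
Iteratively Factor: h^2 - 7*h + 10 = (h - 5)*(h - 2)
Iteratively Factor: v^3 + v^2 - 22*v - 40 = (v + 4)*(v^2 - 3*v - 10) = (v + 2)*(v + 4)*(v - 5)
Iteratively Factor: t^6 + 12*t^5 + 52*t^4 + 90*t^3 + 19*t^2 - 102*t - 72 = (t + 4)*(t^5 + 8*t^4 + 20*t^3 + 10*t^2 - 21*t - 18) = (t + 3)*(t + 4)*(t^4 + 5*t^3 + 5*t^2 - 5*t - 6) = (t + 3)^2*(t + 4)*(t^3 + 2*t^2 - t - 2) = (t - 1)*(t + 3)^2*(t + 4)*(t^2 + 3*t + 2) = (t - 1)*(t + 1)*(t + 3)^2*(t + 4)*(t + 2)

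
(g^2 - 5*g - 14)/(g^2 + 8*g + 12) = (g - 7)/(g + 6)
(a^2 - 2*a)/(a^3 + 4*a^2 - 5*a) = (a - 2)/(a^2 + 4*a - 5)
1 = 1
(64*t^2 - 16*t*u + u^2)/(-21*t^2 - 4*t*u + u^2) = (-64*t^2 + 16*t*u - u^2)/(21*t^2 + 4*t*u - u^2)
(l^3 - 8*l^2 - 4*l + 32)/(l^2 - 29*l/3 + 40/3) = 3*(l^2 - 4)/(3*l - 5)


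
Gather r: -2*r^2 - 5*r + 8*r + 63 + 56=-2*r^2 + 3*r + 119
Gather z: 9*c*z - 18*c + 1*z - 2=-18*c + z*(9*c + 1) - 2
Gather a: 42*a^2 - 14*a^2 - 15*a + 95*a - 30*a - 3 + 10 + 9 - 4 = 28*a^2 + 50*a + 12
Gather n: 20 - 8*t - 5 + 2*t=15 - 6*t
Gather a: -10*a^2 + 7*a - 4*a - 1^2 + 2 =-10*a^2 + 3*a + 1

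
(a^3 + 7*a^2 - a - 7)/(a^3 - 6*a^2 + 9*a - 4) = (a^2 + 8*a + 7)/(a^2 - 5*a + 4)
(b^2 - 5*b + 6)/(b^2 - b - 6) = (b - 2)/(b + 2)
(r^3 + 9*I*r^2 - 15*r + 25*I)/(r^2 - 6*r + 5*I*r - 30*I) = (r^2 + 4*I*r + 5)/(r - 6)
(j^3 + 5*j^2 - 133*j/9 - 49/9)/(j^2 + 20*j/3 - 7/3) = (9*j^2 - 18*j - 7)/(3*(3*j - 1))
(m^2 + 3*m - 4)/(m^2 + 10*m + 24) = (m - 1)/(m + 6)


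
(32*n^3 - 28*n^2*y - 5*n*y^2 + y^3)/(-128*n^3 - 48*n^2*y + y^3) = (-n + y)/(4*n + y)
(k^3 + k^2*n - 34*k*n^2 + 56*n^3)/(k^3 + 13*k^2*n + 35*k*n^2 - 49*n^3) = (k^2 - 6*k*n + 8*n^2)/(k^2 + 6*k*n - 7*n^2)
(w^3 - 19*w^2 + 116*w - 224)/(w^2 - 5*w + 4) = (w^2 - 15*w + 56)/(w - 1)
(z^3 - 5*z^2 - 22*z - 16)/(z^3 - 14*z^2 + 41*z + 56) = (z + 2)/(z - 7)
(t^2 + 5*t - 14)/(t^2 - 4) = (t + 7)/(t + 2)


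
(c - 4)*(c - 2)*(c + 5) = c^3 - c^2 - 22*c + 40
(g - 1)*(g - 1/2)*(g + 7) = g^3 + 11*g^2/2 - 10*g + 7/2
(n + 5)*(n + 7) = n^2 + 12*n + 35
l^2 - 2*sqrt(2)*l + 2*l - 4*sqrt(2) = (l + 2)*(l - 2*sqrt(2))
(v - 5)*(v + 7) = v^2 + 2*v - 35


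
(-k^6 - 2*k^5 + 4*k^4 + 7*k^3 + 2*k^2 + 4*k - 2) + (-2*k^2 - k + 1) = -k^6 - 2*k^5 + 4*k^4 + 7*k^3 + 3*k - 1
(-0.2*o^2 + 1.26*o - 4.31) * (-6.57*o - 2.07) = 1.314*o^3 - 7.8642*o^2 + 25.7085*o + 8.9217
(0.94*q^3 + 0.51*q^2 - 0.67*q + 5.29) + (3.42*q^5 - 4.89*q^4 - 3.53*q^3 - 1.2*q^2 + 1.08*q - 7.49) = 3.42*q^5 - 4.89*q^4 - 2.59*q^3 - 0.69*q^2 + 0.41*q - 2.2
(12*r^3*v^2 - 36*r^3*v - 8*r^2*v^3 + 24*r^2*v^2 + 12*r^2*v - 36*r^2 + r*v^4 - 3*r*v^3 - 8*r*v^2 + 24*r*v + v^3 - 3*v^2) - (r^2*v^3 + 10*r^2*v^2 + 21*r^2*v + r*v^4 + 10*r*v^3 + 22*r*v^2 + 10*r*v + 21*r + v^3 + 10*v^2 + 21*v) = 12*r^3*v^2 - 36*r^3*v - 9*r^2*v^3 + 14*r^2*v^2 - 9*r^2*v - 36*r^2 - 13*r*v^3 - 30*r*v^2 + 14*r*v - 21*r - 13*v^2 - 21*v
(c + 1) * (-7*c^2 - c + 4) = -7*c^3 - 8*c^2 + 3*c + 4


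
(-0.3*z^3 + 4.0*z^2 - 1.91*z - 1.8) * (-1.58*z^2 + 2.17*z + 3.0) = 0.474*z^5 - 6.971*z^4 + 10.7978*z^3 + 10.6993*z^2 - 9.636*z - 5.4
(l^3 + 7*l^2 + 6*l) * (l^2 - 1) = l^5 + 7*l^4 + 5*l^3 - 7*l^2 - 6*l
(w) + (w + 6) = 2*w + 6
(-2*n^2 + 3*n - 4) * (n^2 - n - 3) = -2*n^4 + 5*n^3 - n^2 - 5*n + 12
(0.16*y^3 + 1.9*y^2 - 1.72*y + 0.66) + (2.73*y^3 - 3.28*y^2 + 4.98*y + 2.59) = 2.89*y^3 - 1.38*y^2 + 3.26*y + 3.25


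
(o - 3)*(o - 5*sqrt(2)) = o^2 - 5*sqrt(2)*o - 3*o + 15*sqrt(2)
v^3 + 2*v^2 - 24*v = v*(v - 4)*(v + 6)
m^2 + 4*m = m*(m + 4)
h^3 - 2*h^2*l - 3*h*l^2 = h*(h - 3*l)*(h + l)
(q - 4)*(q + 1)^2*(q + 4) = q^4 + 2*q^3 - 15*q^2 - 32*q - 16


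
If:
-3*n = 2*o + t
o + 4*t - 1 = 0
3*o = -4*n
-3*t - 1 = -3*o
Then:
No Solution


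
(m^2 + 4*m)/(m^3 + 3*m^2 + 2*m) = (m + 4)/(m^2 + 3*m + 2)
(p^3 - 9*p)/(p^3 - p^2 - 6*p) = (p + 3)/(p + 2)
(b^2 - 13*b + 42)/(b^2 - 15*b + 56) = (b - 6)/(b - 8)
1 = 1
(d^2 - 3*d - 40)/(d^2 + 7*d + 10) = (d - 8)/(d + 2)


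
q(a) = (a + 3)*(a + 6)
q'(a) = 2*a + 9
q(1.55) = 34.35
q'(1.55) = 12.10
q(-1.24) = 8.38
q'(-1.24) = 6.52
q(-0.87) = 10.93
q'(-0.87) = 7.26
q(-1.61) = 6.10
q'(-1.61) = 5.78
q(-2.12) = 3.41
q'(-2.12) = 4.76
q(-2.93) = 0.21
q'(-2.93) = 3.14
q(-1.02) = 9.86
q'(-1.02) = 6.96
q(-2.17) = 3.18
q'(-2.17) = 4.66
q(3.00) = 54.00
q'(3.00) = 15.00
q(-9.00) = 18.00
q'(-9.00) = -9.00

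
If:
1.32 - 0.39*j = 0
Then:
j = 3.38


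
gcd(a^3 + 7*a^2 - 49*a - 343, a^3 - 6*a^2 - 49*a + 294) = a^2 - 49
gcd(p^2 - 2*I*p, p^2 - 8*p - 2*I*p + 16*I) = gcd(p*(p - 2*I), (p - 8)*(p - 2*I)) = p - 2*I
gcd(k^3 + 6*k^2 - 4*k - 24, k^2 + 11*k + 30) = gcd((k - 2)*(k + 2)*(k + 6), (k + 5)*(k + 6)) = k + 6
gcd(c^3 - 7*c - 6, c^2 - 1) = c + 1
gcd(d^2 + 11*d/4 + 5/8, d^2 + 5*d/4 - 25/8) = d + 5/2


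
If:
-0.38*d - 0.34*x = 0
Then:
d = -0.894736842105263*x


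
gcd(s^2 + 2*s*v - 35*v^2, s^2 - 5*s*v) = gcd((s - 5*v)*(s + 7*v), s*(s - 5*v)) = s - 5*v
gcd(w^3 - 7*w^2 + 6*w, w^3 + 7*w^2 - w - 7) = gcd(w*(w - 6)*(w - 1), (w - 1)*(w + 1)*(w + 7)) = w - 1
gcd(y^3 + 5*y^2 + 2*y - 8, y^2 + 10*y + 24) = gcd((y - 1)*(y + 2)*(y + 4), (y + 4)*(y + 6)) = y + 4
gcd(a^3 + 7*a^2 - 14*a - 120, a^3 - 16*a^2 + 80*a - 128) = a - 4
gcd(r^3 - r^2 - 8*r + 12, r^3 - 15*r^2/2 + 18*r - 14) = r^2 - 4*r + 4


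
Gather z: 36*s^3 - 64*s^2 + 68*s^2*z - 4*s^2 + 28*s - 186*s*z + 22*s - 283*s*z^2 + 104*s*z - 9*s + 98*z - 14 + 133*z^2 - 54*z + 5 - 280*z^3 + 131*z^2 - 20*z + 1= 36*s^3 - 68*s^2 + 41*s - 280*z^3 + z^2*(264 - 283*s) + z*(68*s^2 - 82*s + 24) - 8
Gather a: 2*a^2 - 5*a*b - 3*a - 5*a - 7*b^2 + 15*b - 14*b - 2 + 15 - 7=2*a^2 + a*(-5*b - 8) - 7*b^2 + b + 6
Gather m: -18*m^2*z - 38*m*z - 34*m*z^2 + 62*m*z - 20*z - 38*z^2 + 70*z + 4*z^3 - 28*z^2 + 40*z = -18*m^2*z + m*(-34*z^2 + 24*z) + 4*z^3 - 66*z^2 + 90*z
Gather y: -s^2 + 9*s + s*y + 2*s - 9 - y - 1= -s^2 + 11*s + y*(s - 1) - 10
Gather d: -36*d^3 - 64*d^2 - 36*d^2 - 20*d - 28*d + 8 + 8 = -36*d^3 - 100*d^2 - 48*d + 16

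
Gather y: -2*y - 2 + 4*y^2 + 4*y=4*y^2 + 2*y - 2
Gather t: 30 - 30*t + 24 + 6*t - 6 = 48 - 24*t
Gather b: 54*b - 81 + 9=54*b - 72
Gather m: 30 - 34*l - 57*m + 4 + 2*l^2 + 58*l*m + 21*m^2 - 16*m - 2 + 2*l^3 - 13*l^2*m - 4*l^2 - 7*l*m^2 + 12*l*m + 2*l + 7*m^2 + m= 2*l^3 - 2*l^2 - 32*l + m^2*(28 - 7*l) + m*(-13*l^2 + 70*l - 72) + 32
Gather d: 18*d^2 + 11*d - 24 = 18*d^2 + 11*d - 24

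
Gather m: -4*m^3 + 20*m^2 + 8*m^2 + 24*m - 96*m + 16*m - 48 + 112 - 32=-4*m^3 + 28*m^2 - 56*m + 32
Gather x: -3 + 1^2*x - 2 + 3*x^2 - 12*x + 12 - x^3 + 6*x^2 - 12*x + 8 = -x^3 + 9*x^2 - 23*x + 15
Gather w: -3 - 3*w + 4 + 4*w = w + 1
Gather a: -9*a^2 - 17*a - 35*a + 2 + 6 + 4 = -9*a^2 - 52*a + 12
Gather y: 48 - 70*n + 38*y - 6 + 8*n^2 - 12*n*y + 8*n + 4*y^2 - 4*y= 8*n^2 - 62*n + 4*y^2 + y*(34 - 12*n) + 42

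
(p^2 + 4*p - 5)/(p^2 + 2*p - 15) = (p - 1)/(p - 3)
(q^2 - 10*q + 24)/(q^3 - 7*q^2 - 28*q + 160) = (q - 6)/(q^2 - 3*q - 40)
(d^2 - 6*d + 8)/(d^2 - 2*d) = (d - 4)/d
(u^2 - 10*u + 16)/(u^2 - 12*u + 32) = (u - 2)/(u - 4)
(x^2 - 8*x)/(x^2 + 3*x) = (x - 8)/(x + 3)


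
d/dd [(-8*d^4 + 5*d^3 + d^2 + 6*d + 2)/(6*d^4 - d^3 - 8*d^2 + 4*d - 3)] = (-22*d^6 + 116*d^5 - 243*d^4 + 100*d^3 + 13*d^2 + 26*d - 26)/(36*d^8 - 12*d^7 - 95*d^6 + 64*d^5 + 20*d^4 - 58*d^3 + 64*d^2 - 24*d + 9)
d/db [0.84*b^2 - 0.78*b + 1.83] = 1.68*b - 0.78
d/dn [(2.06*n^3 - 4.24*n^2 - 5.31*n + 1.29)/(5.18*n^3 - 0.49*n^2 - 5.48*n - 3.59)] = (20.9538*n^4 + 32.434*n^3 - 21.5995*n^2 + 31.7074*n + 26.1321)/(26.8324*n^6 - 5.0764*n^5 - 56.5327*n^4 - 31.822*n^3 + 33.5486*n^2 + 39.3464*n + 12.8881)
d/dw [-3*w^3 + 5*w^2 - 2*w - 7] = -9*w^2 + 10*w - 2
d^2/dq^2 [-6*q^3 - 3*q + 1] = -36*q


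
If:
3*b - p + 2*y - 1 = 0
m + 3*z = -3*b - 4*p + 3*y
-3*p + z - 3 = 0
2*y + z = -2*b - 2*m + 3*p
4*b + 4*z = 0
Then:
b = 33/26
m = -17/26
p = -37/26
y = -55/26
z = -33/26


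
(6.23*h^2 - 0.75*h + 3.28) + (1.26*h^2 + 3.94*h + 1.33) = 7.49*h^2 + 3.19*h + 4.61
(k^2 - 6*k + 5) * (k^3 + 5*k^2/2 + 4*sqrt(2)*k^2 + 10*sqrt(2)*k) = k^5 - 7*k^4/2 + 4*sqrt(2)*k^4 - 14*sqrt(2)*k^3 - 10*k^3 - 40*sqrt(2)*k^2 + 25*k^2/2 + 50*sqrt(2)*k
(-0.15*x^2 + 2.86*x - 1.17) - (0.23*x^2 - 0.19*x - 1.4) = -0.38*x^2 + 3.05*x + 0.23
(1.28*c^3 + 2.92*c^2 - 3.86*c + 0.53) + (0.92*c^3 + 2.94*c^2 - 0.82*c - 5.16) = 2.2*c^3 + 5.86*c^2 - 4.68*c - 4.63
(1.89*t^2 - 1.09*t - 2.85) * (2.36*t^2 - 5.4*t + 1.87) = 4.4604*t^4 - 12.7784*t^3 + 2.6943*t^2 + 13.3517*t - 5.3295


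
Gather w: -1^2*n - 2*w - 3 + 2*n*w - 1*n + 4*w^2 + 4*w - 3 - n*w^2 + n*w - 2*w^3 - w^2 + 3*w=-2*n - 2*w^3 + w^2*(3 - n) + w*(3*n + 5) - 6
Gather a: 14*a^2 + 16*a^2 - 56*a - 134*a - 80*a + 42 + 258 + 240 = 30*a^2 - 270*a + 540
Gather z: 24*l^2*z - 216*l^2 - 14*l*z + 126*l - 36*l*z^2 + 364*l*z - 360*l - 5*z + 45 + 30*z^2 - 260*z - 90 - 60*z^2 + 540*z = -216*l^2 - 234*l + z^2*(-36*l - 30) + z*(24*l^2 + 350*l + 275) - 45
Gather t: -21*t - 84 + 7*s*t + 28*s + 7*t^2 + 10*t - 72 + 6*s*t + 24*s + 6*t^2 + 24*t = 52*s + 13*t^2 + t*(13*s + 13) - 156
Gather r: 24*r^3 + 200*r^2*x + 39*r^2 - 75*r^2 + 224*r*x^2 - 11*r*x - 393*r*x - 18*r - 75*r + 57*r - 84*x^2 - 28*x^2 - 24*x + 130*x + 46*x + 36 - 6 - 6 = 24*r^3 + r^2*(200*x - 36) + r*(224*x^2 - 404*x - 36) - 112*x^2 + 152*x + 24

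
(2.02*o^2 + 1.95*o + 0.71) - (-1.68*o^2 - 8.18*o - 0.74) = 3.7*o^2 + 10.13*o + 1.45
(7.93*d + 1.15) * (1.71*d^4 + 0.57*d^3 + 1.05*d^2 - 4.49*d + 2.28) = 13.5603*d^5 + 6.4866*d^4 + 8.982*d^3 - 34.3982*d^2 + 12.9169*d + 2.622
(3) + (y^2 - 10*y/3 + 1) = y^2 - 10*y/3 + 4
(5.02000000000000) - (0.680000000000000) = 4.34000000000000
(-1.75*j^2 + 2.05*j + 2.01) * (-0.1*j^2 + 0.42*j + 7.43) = 0.175*j^4 - 0.94*j^3 - 12.3425*j^2 + 16.0757*j + 14.9343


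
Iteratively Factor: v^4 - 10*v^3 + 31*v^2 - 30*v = (v - 3)*(v^3 - 7*v^2 + 10*v) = v*(v - 3)*(v^2 - 7*v + 10) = v*(v - 3)*(v - 2)*(v - 5)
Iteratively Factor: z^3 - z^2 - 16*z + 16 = (z + 4)*(z^2 - 5*z + 4) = (z - 4)*(z + 4)*(z - 1)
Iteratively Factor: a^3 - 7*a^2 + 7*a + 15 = (a - 3)*(a^2 - 4*a - 5) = (a - 3)*(a + 1)*(a - 5)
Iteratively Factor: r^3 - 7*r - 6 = (r + 1)*(r^2 - r - 6) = (r + 1)*(r + 2)*(r - 3)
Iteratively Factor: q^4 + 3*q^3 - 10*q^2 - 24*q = (q - 3)*(q^3 + 6*q^2 + 8*q) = q*(q - 3)*(q^2 + 6*q + 8) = q*(q - 3)*(q + 2)*(q + 4)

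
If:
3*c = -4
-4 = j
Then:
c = -4/3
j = -4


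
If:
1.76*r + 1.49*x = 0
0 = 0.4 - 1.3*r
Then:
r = 0.31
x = -0.36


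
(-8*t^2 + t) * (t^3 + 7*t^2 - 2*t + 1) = -8*t^5 - 55*t^4 + 23*t^3 - 10*t^2 + t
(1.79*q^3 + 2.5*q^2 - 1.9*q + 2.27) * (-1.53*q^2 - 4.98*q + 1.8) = -2.7387*q^5 - 12.7392*q^4 - 6.321*q^3 + 10.4889*q^2 - 14.7246*q + 4.086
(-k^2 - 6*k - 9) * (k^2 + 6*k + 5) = -k^4 - 12*k^3 - 50*k^2 - 84*k - 45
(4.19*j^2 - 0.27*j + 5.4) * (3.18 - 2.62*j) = -10.9778*j^3 + 14.0316*j^2 - 15.0066*j + 17.172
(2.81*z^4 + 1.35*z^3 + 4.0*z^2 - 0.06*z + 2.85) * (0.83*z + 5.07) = 2.3323*z^5 + 15.3672*z^4 + 10.1645*z^3 + 20.2302*z^2 + 2.0613*z + 14.4495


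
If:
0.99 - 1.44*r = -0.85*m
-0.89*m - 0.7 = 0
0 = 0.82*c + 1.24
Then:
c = -1.51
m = -0.79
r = 0.22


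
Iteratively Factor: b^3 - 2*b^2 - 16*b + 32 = (b - 4)*(b^2 + 2*b - 8) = (b - 4)*(b - 2)*(b + 4)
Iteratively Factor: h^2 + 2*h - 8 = (h + 4)*(h - 2)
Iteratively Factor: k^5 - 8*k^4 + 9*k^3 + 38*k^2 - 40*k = (k)*(k^4 - 8*k^3 + 9*k^2 + 38*k - 40) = k*(k - 4)*(k^3 - 4*k^2 - 7*k + 10) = k*(k - 5)*(k - 4)*(k^2 + k - 2) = k*(k - 5)*(k - 4)*(k - 1)*(k + 2)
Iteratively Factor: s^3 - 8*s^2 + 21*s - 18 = (s - 3)*(s^2 - 5*s + 6) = (s - 3)^2*(s - 2)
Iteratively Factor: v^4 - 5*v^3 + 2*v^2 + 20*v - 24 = (v - 2)*(v^3 - 3*v^2 - 4*v + 12) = (v - 3)*(v - 2)*(v^2 - 4) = (v - 3)*(v - 2)*(v + 2)*(v - 2)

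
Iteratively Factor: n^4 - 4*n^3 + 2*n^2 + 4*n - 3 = (n - 1)*(n^3 - 3*n^2 - n + 3) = (n - 3)*(n - 1)*(n^2 - 1) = (n - 3)*(n - 1)^2*(n + 1)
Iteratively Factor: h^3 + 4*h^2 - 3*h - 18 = (h - 2)*(h^2 + 6*h + 9) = (h - 2)*(h + 3)*(h + 3)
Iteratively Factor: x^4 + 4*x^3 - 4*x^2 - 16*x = (x - 2)*(x^3 + 6*x^2 + 8*x) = (x - 2)*(x + 2)*(x^2 + 4*x) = x*(x - 2)*(x + 2)*(x + 4)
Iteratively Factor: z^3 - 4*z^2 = (z)*(z^2 - 4*z) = z^2*(z - 4)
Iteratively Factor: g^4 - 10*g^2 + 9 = (g - 1)*(g^3 + g^2 - 9*g - 9) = (g - 1)*(g + 1)*(g^2 - 9) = (g - 1)*(g + 1)*(g + 3)*(g - 3)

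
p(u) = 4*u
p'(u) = 4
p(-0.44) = -1.76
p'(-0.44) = 4.00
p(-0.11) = -0.44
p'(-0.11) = 4.00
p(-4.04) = -16.16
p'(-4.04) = 4.00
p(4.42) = 17.68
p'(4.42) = 4.00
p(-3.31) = -13.24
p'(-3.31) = 4.00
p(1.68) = 6.72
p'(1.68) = 4.00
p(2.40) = 9.60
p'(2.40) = 4.00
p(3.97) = 15.88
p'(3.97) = 4.00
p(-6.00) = -24.00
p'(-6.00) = 4.00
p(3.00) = 12.00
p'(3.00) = 4.00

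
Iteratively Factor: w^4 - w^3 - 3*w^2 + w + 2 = (w + 1)*(w^3 - 2*w^2 - w + 2) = (w + 1)^2*(w^2 - 3*w + 2) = (w - 2)*(w + 1)^2*(w - 1)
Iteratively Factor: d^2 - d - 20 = (d + 4)*(d - 5)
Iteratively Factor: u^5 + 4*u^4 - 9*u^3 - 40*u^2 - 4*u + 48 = (u - 1)*(u^4 + 5*u^3 - 4*u^2 - 44*u - 48) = (u - 3)*(u - 1)*(u^3 + 8*u^2 + 20*u + 16) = (u - 3)*(u - 1)*(u + 2)*(u^2 + 6*u + 8) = (u - 3)*(u - 1)*(u + 2)*(u + 4)*(u + 2)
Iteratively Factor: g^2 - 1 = (g - 1)*(g + 1)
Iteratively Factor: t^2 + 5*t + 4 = (t + 4)*(t + 1)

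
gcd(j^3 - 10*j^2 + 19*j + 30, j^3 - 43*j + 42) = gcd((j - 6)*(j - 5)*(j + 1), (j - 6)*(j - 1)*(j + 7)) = j - 6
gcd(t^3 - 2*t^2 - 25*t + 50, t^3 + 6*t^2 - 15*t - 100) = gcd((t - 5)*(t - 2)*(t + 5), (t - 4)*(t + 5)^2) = t + 5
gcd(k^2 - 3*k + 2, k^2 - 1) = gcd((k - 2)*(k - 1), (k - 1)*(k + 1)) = k - 1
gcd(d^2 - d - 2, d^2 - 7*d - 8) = d + 1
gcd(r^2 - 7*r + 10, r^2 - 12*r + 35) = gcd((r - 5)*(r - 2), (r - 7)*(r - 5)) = r - 5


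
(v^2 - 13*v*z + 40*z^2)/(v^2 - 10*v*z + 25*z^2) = (-v + 8*z)/(-v + 5*z)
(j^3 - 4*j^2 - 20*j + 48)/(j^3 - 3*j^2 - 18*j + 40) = (j - 6)/(j - 5)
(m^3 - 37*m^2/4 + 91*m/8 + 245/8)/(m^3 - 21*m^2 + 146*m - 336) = (8*m^2 - 18*m - 35)/(8*(m^2 - 14*m + 48))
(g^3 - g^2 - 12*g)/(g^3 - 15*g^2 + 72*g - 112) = g*(g + 3)/(g^2 - 11*g + 28)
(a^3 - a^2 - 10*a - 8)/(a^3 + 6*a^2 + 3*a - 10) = (a^2 - 3*a - 4)/(a^2 + 4*a - 5)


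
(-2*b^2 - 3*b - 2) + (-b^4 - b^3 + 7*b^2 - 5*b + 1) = -b^4 - b^3 + 5*b^2 - 8*b - 1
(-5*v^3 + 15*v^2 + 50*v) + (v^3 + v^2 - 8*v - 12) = -4*v^3 + 16*v^2 + 42*v - 12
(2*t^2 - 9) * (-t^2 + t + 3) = -2*t^4 + 2*t^3 + 15*t^2 - 9*t - 27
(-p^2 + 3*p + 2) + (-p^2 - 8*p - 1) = -2*p^2 - 5*p + 1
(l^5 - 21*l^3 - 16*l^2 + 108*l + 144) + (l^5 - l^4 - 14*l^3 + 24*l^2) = 2*l^5 - l^4 - 35*l^3 + 8*l^2 + 108*l + 144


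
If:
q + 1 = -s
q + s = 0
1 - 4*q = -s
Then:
No Solution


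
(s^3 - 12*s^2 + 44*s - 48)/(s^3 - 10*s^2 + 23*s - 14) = (s^2 - 10*s + 24)/(s^2 - 8*s + 7)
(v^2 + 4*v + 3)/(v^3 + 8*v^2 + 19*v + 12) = 1/(v + 4)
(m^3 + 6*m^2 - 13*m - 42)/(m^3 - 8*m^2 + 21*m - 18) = (m^2 + 9*m + 14)/(m^2 - 5*m + 6)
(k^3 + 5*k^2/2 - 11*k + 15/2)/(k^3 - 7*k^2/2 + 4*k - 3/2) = (k + 5)/(k - 1)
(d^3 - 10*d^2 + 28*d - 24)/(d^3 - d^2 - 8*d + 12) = (d - 6)/(d + 3)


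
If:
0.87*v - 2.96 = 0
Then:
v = 3.40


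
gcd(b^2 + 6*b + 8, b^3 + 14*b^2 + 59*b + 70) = b + 2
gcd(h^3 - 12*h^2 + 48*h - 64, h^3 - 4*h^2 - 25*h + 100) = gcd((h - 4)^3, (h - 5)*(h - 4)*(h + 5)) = h - 4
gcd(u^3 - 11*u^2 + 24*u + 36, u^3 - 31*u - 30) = u^2 - 5*u - 6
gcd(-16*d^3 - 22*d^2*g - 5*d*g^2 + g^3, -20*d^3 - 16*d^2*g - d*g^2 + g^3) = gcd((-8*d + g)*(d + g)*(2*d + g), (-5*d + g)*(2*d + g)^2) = 2*d + g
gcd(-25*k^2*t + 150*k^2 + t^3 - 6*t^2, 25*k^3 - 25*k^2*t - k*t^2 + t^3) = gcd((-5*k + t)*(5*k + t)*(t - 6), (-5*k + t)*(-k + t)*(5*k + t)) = -25*k^2 + t^2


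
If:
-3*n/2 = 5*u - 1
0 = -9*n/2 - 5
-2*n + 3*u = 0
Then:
No Solution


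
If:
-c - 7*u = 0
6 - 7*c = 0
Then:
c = 6/7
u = -6/49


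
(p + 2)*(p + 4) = p^2 + 6*p + 8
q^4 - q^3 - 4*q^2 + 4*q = q*(q - 2)*(q - 1)*(q + 2)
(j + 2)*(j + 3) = j^2 + 5*j + 6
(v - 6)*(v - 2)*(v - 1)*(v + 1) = v^4 - 8*v^3 + 11*v^2 + 8*v - 12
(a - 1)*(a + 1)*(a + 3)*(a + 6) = a^4 + 9*a^3 + 17*a^2 - 9*a - 18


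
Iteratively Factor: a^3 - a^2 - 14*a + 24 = (a - 2)*(a^2 + a - 12) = (a - 3)*(a - 2)*(a + 4)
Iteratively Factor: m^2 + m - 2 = (m - 1)*(m + 2)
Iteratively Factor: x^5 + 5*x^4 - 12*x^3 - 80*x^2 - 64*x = (x - 4)*(x^4 + 9*x^3 + 24*x^2 + 16*x) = (x - 4)*(x + 1)*(x^3 + 8*x^2 + 16*x) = (x - 4)*(x + 1)*(x + 4)*(x^2 + 4*x) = x*(x - 4)*(x + 1)*(x + 4)*(x + 4)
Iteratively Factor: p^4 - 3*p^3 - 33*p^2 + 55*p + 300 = (p - 5)*(p^3 + 2*p^2 - 23*p - 60) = (p - 5)*(p + 4)*(p^2 - 2*p - 15) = (p - 5)^2*(p + 4)*(p + 3)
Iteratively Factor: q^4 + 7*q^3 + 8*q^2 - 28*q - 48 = (q + 2)*(q^3 + 5*q^2 - 2*q - 24) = (q + 2)*(q + 4)*(q^2 + q - 6) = (q + 2)*(q + 3)*(q + 4)*(q - 2)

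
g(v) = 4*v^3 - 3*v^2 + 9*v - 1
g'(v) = 12*v^2 - 6*v + 9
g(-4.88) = -581.22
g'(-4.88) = 324.05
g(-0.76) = -11.33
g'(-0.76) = 20.49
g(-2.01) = -63.69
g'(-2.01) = 69.54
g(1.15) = 11.47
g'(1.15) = 17.97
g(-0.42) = -5.61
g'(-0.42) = 13.64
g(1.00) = 9.00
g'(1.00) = 15.00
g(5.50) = 623.25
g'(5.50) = 339.00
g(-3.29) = -205.53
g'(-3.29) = 158.63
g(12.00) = 6587.00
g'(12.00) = 1665.00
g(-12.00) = -7453.00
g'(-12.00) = 1809.00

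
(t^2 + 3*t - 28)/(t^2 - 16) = (t + 7)/(t + 4)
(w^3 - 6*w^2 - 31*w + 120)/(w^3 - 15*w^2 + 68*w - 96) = (w + 5)/(w - 4)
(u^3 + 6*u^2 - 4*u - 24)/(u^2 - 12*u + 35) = (u^3 + 6*u^2 - 4*u - 24)/(u^2 - 12*u + 35)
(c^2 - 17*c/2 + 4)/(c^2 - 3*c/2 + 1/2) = (c - 8)/(c - 1)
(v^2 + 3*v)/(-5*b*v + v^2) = (v + 3)/(-5*b + v)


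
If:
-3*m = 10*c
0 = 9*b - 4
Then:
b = 4/9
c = -3*m/10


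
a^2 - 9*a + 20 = (a - 5)*(a - 4)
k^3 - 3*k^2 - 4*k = k*(k - 4)*(k + 1)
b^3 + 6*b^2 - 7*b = b*(b - 1)*(b + 7)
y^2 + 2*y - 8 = (y - 2)*(y + 4)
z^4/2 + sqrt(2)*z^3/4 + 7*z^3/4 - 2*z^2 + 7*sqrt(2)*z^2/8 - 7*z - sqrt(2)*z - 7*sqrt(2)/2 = (z/2 + 1)*(z - 2)*(z + 7/2)*(z + sqrt(2)/2)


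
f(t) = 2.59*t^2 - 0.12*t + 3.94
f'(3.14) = 16.15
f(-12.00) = 378.34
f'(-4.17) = -21.72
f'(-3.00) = -15.66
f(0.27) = 4.10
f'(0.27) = 1.28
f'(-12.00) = -62.28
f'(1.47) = 7.49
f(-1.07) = 7.03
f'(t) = 5.18*t - 0.12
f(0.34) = 4.20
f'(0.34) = 1.64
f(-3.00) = 27.61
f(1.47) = 9.36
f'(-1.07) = -5.66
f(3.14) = 29.10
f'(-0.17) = -1.00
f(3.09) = 28.30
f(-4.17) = 49.48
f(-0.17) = 4.04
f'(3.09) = 15.89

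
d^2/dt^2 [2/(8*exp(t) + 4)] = (2*exp(t) - 1)*exp(t)/(2*exp(t) + 1)^3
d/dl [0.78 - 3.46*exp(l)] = -3.46*exp(l)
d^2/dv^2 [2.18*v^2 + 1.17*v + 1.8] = 4.36000000000000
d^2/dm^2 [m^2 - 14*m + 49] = 2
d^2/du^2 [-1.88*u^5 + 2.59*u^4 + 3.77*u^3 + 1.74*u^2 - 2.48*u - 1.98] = -37.6*u^3 + 31.08*u^2 + 22.62*u + 3.48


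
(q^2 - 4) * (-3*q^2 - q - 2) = -3*q^4 - q^3 + 10*q^2 + 4*q + 8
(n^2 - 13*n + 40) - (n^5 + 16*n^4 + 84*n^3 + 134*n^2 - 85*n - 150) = -n^5 - 16*n^4 - 84*n^3 - 133*n^2 + 72*n + 190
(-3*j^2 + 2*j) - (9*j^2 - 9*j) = -12*j^2 + 11*j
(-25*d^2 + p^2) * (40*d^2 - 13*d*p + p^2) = -1000*d^4 + 325*d^3*p + 15*d^2*p^2 - 13*d*p^3 + p^4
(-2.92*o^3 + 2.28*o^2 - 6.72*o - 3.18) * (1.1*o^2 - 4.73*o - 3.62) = -3.212*o^5 + 16.3196*o^4 - 7.606*o^3 + 20.034*o^2 + 39.3678*o + 11.5116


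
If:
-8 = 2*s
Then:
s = -4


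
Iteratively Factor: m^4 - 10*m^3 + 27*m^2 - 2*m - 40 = (m + 1)*(m^3 - 11*m^2 + 38*m - 40) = (m - 2)*(m + 1)*(m^2 - 9*m + 20) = (m - 5)*(m - 2)*(m + 1)*(m - 4)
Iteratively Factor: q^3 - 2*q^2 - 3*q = (q + 1)*(q^2 - 3*q) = (q - 3)*(q + 1)*(q)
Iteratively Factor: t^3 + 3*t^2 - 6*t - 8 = (t + 1)*(t^2 + 2*t - 8) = (t - 2)*(t + 1)*(t + 4)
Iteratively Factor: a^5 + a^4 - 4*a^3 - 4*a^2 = (a + 1)*(a^4 - 4*a^2) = a*(a + 1)*(a^3 - 4*a) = a*(a - 2)*(a + 1)*(a^2 + 2*a) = a^2*(a - 2)*(a + 1)*(a + 2)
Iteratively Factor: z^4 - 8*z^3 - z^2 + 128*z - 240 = (z - 3)*(z^3 - 5*z^2 - 16*z + 80) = (z - 5)*(z - 3)*(z^2 - 16) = (z - 5)*(z - 3)*(z + 4)*(z - 4)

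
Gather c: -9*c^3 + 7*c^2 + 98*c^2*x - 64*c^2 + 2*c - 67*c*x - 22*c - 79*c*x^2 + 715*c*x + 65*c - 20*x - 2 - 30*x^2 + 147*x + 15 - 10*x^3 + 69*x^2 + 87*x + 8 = -9*c^3 + c^2*(98*x - 57) + c*(-79*x^2 + 648*x + 45) - 10*x^3 + 39*x^2 + 214*x + 21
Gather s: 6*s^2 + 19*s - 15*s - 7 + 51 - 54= 6*s^2 + 4*s - 10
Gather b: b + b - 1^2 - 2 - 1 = 2*b - 4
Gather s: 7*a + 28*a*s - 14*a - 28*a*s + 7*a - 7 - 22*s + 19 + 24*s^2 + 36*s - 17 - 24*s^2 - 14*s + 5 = 0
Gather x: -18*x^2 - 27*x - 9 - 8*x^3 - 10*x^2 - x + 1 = -8*x^3 - 28*x^2 - 28*x - 8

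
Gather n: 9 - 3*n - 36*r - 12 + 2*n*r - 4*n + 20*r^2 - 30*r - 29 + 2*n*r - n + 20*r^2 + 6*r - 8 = n*(4*r - 8) + 40*r^2 - 60*r - 40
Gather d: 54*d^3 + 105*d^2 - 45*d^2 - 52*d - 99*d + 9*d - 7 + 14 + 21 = 54*d^3 + 60*d^2 - 142*d + 28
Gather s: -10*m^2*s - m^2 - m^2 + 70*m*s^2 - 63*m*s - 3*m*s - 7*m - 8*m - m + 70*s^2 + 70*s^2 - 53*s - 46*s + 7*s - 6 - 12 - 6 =-2*m^2 - 16*m + s^2*(70*m + 140) + s*(-10*m^2 - 66*m - 92) - 24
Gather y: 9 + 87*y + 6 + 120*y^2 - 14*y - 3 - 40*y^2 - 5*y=80*y^2 + 68*y + 12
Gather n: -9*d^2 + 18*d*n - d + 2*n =-9*d^2 - d + n*(18*d + 2)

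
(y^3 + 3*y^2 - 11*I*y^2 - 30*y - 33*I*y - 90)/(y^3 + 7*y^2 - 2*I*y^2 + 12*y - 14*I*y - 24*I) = (y^2 - 11*I*y - 30)/(y^2 + 2*y*(2 - I) - 8*I)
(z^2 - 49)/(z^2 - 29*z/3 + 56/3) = 3*(z + 7)/(3*z - 8)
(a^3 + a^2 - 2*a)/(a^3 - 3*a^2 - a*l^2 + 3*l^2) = a*(a^2 + a - 2)/(a^3 - 3*a^2 - a*l^2 + 3*l^2)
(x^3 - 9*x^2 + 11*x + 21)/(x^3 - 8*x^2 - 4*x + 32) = (x^3 - 9*x^2 + 11*x + 21)/(x^3 - 8*x^2 - 4*x + 32)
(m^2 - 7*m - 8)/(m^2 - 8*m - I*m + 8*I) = (m + 1)/(m - I)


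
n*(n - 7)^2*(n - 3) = n^4 - 17*n^3 + 91*n^2 - 147*n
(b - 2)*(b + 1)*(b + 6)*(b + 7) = b^4 + 12*b^3 + 27*b^2 - 68*b - 84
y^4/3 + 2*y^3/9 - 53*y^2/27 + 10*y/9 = y*(y/3 + 1)*(y - 5/3)*(y - 2/3)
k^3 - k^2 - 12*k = k*(k - 4)*(k + 3)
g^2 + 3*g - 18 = (g - 3)*(g + 6)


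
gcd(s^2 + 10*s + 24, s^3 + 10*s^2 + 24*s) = s^2 + 10*s + 24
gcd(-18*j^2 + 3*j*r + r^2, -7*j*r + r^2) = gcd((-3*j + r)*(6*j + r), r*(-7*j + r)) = 1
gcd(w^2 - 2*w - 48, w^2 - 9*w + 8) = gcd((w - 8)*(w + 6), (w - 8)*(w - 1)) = w - 8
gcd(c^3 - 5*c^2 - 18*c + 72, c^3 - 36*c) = c - 6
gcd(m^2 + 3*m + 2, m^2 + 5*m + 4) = m + 1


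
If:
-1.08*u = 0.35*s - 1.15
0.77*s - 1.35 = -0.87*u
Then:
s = 0.87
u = 0.78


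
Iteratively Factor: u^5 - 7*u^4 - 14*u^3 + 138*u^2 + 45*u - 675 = (u - 5)*(u^4 - 2*u^3 - 24*u^2 + 18*u + 135) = (u - 5)*(u + 3)*(u^3 - 5*u^2 - 9*u + 45) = (u - 5)*(u - 3)*(u + 3)*(u^2 - 2*u - 15) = (u - 5)*(u - 3)*(u + 3)^2*(u - 5)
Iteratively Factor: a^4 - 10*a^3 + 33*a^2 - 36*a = (a)*(a^3 - 10*a^2 + 33*a - 36) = a*(a - 3)*(a^2 - 7*a + 12) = a*(a - 3)^2*(a - 4)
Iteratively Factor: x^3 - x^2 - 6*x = (x)*(x^2 - x - 6) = x*(x + 2)*(x - 3)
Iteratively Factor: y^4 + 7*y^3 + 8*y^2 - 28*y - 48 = (y + 4)*(y^3 + 3*y^2 - 4*y - 12) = (y + 3)*(y + 4)*(y^2 - 4) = (y + 2)*(y + 3)*(y + 4)*(y - 2)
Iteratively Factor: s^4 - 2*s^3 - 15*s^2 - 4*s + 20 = (s + 2)*(s^3 - 4*s^2 - 7*s + 10) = (s + 2)^2*(s^2 - 6*s + 5) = (s - 1)*(s + 2)^2*(s - 5)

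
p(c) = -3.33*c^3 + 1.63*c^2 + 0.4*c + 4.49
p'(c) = -9.99*c^2 + 3.26*c + 0.4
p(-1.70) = 24.88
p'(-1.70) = -34.01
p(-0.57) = 5.41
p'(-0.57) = -4.70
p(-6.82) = 1133.90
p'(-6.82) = -486.49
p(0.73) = 4.36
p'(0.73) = -2.54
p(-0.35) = 4.69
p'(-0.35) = -1.96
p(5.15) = -405.07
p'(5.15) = -247.77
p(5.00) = -369.01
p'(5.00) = -233.05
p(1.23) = 1.25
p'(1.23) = -10.70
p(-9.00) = 2560.49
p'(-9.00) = -838.13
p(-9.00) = 2560.49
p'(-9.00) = -838.13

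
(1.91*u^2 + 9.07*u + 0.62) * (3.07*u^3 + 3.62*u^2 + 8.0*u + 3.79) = 5.8637*u^5 + 34.7591*u^4 + 50.0168*u^3 + 82.0433*u^2 + 39.3353*u + 2.3498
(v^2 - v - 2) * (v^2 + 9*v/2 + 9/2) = v^4 + 7*v^3/2 - 2*v^2 - 27*v/2 - 9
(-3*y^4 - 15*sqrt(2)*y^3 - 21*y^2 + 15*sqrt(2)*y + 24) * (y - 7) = -3*y^5 - 15*sqrt(2)*y^4 + 21*y^4 - 21*y^3 + 105*sqrt(2)*y^3 + 15*sqrt(2)*y^2 + 147*y^2 - 105*sqrt(2)*y + 24*y - 168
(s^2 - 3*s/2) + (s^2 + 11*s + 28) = 2*s^2 + 19*s/2 + 28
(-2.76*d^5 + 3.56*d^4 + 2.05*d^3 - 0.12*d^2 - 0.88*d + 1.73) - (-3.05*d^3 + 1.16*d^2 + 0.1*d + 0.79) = -2.76*d^5 + 3.56*d^4 + 5.1*d^3 - 1.28*d^2 - 0.98*d + 0.94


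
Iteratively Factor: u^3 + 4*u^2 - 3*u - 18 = (u - 2)*(u^2 + 6*u + 9) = (u - 2)*(u + 3)*(u + 3)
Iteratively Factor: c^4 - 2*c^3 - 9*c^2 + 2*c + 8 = (c + 1)*(c^3 - 3*c^2 - 6*c + 8) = (c + 1)*(c + 2)*(c^2 - 5*c + 4) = (c - 4)*(c + 1)*(c + 2)*(c - 1)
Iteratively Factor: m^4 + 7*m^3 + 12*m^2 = (m + 3)*(m^3 + 4*m^2) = m*(m + 3)*(m^2 + 4*m) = m^2*(m + 3)*(m + 4)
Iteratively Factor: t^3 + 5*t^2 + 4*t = (t + 1)*(t^2 + 4*t) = (t + 1)*(t + 4)*(t)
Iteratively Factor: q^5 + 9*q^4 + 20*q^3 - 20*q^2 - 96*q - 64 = (q - 2)*(q^4 + 11*q^3 + 42*q^2 + 64*q + 32) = (q - 2)*(q + 4)*(q^3 + 7*q^2 + 14*q + 8) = (q - 2)*(q + 1)*(q + 4)*(q^2 + 6*q + 8) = (q - 2)*(q + 1)*(q + 2)*(q + 4)*(q + 4)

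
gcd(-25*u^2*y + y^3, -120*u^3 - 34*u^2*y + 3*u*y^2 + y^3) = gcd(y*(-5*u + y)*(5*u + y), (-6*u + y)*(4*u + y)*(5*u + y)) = 5*u + y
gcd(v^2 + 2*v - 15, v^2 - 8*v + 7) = 1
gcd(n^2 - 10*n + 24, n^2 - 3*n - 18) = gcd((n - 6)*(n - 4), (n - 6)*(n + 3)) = n - 6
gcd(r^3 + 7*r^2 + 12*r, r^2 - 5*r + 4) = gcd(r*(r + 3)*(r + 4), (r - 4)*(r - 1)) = 1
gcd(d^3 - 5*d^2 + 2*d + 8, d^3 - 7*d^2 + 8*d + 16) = d^2 - 3*d - 4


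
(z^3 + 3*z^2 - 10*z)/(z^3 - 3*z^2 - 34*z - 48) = z*(-z^2 - 3*z + 10)/(-z^3 + 3*z^2 + 34*z + 48)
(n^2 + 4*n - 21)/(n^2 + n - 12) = (n + 7)/(n + 4)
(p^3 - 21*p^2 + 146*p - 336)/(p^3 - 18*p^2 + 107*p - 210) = (p - 8)/(p - 5)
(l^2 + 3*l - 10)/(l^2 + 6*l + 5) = (l - 2)/(l + 1)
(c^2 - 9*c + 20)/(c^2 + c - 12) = (c^2 - 9*c + 20)/(c^2 + c - 12)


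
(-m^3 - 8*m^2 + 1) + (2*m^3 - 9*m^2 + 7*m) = m^3 - 17*m^2 + 7*m + 1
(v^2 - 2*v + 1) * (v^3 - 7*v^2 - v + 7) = v^5 - 9*v^4 + 14*v^3 + 2*v^2 - 15*v + 7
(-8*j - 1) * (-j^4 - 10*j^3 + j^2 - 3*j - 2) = 8*j^5 + 81*j^4 + 2*j^3 + 23*j^2 + 19*j + 2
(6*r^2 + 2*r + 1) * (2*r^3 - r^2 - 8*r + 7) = 12*r^5 - 2*r^4 - 48*r^3 + 25*r^2 + 6*r + 7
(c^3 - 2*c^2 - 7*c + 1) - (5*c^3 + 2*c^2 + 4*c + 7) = -4*c^3 - 4*c^2 - 11*c - 6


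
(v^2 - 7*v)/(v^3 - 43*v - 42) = v/(v^2 + 7*v + 6)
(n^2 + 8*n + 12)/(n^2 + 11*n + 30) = (n + 2)/(n + 5)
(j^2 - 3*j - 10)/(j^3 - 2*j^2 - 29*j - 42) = (j - 5)/(j^2 - 4*j - 21)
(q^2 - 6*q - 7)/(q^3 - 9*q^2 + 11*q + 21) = 1/(q - 3)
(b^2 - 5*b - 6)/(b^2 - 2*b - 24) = (b + 1)/(b + 4)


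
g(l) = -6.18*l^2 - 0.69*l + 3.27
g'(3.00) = -37.77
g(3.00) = -54.42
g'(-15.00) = 184.71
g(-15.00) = -1376.88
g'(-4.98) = 60.86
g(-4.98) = -146.56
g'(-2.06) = 24.77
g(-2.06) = -21.53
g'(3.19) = -40.12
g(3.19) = -61.82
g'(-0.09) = 0.42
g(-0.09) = 3.28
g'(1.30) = -16.76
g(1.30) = -8.07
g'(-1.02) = 11.92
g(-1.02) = -2.46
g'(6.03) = -75.22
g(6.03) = -225.60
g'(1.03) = -13.42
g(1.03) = -4.00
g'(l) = -12.36*l - 0.69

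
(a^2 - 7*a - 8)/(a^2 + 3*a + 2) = (a - 8)/(a + 2)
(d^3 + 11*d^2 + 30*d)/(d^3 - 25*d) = (d + 6)/(d - 5)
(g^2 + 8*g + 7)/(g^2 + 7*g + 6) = (g + 7)/(g + 6)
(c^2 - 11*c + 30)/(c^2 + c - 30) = (c - 6)/(c + 6)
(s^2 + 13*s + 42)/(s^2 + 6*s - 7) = (s + 6)/(s - 1)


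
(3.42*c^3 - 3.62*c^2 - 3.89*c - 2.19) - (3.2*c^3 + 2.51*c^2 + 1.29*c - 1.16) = 0.22*c^3 - 6.13*c^2 - 5.18*c - 1.03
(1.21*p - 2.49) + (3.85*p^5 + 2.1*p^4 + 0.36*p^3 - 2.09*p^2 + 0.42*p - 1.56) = 3.85*p^5 + 2.1*p^4 + 0.36*p^3 - 2.09*p^2 + 1.63*p - 4.05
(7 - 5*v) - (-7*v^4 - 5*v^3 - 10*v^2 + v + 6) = 7*v^4 + 5*v^3 + 10*v^2 - 6*v + 1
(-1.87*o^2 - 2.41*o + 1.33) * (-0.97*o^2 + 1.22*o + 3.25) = 1.8139*o^4 + 0.0562999999999998*o^3 - 10.3078*o^2 - 6.2099*o + 4.3225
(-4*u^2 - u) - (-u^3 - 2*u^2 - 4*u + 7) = u^3 - 2*u^2 + 3*u - 7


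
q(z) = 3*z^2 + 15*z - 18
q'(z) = 6*z + 15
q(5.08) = 135.62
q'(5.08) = 45.48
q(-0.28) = -21.96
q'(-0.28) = 13.32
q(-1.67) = -34.68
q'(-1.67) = 4.98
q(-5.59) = -8.11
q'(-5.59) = -18.54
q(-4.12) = -28.88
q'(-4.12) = -9.72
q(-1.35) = -32.78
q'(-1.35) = 6.90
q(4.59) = 114.05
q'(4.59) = 42.54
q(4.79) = 122.68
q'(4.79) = 43.74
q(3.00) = 54.00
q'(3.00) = 33.00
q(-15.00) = 432.00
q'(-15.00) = -75.00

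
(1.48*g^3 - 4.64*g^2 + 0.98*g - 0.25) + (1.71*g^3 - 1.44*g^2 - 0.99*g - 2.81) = 3.19*g^3 - 6.08*g^2 - 0.01*g - 3.06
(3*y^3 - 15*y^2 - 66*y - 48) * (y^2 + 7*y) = 3*y^5 + 6*y^4 - 171*y^3 - 510*y^2 - 336*y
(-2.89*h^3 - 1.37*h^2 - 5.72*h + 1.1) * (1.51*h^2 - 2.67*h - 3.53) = -4.3639*h^5 + 5.6476*h^4 + 5.2224*h^3 + 21.7695*h^2 + 17.2546*h - 3.883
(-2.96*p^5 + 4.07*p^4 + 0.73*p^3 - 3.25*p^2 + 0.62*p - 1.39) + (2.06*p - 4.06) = -2.96*p^5 + 4.07*p^4 + 0.73*p^3 - 3.25*p^2 + 2.68*p - 5.45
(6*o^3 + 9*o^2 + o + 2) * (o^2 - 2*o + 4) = 6*o^5 - 3*o^4 + 7*o^3 + 36*o^2 + 8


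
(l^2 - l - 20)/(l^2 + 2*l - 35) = (l + 4)/(l + 7)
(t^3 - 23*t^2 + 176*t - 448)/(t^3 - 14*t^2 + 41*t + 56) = (t - 8)/(t + 1)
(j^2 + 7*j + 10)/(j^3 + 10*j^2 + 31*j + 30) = 1/(j + 3)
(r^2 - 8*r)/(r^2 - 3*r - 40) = r/(r + 5)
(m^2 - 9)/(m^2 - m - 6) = (m + 3)/(m + 2)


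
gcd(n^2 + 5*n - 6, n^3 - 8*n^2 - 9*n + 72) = 1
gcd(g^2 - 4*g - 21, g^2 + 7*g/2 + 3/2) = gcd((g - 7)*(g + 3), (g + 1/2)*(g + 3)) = g + 3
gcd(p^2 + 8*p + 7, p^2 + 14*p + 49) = p + 7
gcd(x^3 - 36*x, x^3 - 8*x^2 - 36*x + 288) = x^2 - 36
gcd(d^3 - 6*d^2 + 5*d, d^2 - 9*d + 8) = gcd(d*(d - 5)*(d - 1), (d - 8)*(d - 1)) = d - 1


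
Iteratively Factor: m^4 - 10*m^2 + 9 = (m + 1)*(m^3 - m^2 - 9*m + 9) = (m - 3)*(m + 1)*(m^2 + 2*m - 3) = (m - 3)*(m - 1)*(m + 1)*(m + 3)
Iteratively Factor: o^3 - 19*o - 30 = (o + 3)*(o^2 - 3*o - 10) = (o + 2)*(o + 3)*(o - 5)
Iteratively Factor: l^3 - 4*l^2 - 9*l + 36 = (l - 4)*(l^2 - 9) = (l - 4)*(l + 3)*(l - 3)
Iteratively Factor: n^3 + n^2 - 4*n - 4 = (n + 2)*(n^2 - n - 2) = (n + 1)*(n + 2)*(n - 2)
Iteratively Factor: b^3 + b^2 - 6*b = (b)*(b^2 + b - 6) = b*(b - 2)*(b + 3)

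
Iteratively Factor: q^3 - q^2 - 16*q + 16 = (q - 1)*(q^2 - 16) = (q - 4)*(q - 1)*(q + 4)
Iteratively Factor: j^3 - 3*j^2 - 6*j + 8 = (j - 4)*(j^2 + j - 2) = (j - 4)*(j - 1)*(j + 2)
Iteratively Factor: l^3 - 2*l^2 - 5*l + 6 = (l - 1)*(l^2 - l - 6) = (l - 1)*(l + 2)*(l - 3)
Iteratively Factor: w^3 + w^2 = (w + 1)*(w^2) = w*(w + 1)*(w)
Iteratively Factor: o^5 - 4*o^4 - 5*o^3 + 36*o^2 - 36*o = (o - 2)*(o^4 - 2*o^3 - 9*o^2 + 18*o) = (o - 3)*(o - 2)*(o^3 + o^2 - 6*o) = o*(o - 3)*(o - 2)*(o^2 + o - 6) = o*(o - 3)*(o - 2)*(o + 3)*(o - 2)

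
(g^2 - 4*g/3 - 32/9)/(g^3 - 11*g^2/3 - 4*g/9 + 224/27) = 3/(3*g - 7)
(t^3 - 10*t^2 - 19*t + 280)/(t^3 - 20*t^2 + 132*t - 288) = (t^2 - 2*t - 35)/(t^2 - 12*t + 36)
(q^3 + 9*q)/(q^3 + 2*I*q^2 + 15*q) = (q + 3*I)/(q + 5*I)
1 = 1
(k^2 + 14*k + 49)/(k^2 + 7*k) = (k + 7)/k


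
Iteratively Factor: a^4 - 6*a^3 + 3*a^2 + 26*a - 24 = (a - 4)*(a^3 - 2*a^2 - 5*a + 6) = (a - 4)*(a - 3)*(a^2 + a - 2) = (a - 4)*(a - 3)*(a + 2)*(a - 1)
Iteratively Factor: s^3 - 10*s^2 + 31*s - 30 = (s - 2)*(s^2 - 8*s + 15) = (s - 3)*(s - 2)*(s - 5)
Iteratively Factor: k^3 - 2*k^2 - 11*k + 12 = (k - 4)*(k^2 + 2*k - 3) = (k - 4)*(k - 1)*(k + 3)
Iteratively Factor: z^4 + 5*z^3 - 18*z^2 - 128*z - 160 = (z + 4)*(z^3 + z^2 - 22*z - 40) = (z - 5)*(z + 4)*(z^2 + 6*z + 8) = (z - 5)*(z + 2)*(z + 4)*(z + 4)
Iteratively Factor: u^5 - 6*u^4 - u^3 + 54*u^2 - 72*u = (u)*(u^4 - 6*u^3 - u^2 + 54*u - 72) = u*(u - 2)*(u^3 - 4*u^2 - 9*u + 36) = u*(u - 4)*(u - 2)*(u^2 - 9) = u*(u - 4)*(u - 3)*(u - 2)*(u + 3)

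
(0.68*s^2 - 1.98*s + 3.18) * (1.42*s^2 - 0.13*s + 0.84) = 0.9656*s^4 - 2.9*s^3 + 5.3442*s^2 - 2.0766*s + 2.6712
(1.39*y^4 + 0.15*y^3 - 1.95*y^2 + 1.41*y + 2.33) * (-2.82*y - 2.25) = -3.9198*y^5 - 3.5505*y^4 + 5.1615*y^3 + 0.411300000000001*y^2 - 9.7431*y - 5.2425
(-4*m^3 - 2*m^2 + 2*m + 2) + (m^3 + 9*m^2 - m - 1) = -3*m^3 + 7*m^2 + m + 1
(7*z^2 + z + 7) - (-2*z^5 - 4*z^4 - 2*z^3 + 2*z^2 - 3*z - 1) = 2*z^5 + 4*z^4 + 2*z^3 + 5*z^2 + 4*z + 8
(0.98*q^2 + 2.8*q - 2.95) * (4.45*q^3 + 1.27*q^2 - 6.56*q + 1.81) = 4.361*q^5 + 13.7046*q^4 - 16.0003*q^3 - 20.3407*q^2 + 24.42*q - 5.3395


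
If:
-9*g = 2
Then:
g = -2/9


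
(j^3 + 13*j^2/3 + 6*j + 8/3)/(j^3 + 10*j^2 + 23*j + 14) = (j + 4/3)/(j + 7)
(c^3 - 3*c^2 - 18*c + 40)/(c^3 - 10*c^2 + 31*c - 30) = (c + 4)/(c - 3)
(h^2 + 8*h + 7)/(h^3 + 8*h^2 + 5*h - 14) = (h + 1)/(h^2 + h - 2)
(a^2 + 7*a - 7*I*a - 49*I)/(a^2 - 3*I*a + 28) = (a + 7)/(a + 4*I)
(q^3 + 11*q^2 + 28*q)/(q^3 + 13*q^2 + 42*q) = (q + 4)/(q + 6)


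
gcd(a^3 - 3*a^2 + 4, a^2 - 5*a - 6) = a + 1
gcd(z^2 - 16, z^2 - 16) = z^2 - 16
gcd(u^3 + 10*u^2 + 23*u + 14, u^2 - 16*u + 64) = 1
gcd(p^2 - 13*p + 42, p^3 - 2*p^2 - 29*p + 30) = p - 6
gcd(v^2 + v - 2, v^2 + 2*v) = v + 2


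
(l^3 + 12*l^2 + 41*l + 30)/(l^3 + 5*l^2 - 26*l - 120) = (l^2 + 6*l + 5)/(l^2 - l - 20)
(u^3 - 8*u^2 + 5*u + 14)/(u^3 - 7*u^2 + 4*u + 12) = (u - 7)/(u - 6)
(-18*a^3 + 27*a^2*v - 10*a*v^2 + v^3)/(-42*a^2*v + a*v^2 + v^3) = (3*a^2 - 4*a*v + v^2)/(v*(7*a + v))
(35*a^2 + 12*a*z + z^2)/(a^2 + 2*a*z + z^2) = (35*a^2 + 12*a*z + z^2)/(a^2 + 2*a*z + z^2)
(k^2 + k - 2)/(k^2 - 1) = (k + 2)/(k + 1)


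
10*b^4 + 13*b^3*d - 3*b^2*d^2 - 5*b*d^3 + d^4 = (-5*b + d)*(-2*b + d)*(b + d)^2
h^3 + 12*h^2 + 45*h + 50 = (h + 2)*(h + 5)^2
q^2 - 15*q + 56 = (q - 8)*(q - 7)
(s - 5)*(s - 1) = s^2 - 6*s + 5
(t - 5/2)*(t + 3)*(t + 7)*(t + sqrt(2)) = t^4 + sqrt(2)*t^3 + 15*t^3/2 - 4*t^2 + 15*sqrt(2)*t^2/2 - 105*t/2 - 4*sqrt(2)*t - 105*sqrt(2)/2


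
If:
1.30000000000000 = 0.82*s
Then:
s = 1.59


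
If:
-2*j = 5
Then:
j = -5/2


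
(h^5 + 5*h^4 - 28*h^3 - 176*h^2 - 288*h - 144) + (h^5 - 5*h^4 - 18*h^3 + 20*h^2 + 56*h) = 2*h^5 - 46*h^3 - 156*h^2 - 232*h - 144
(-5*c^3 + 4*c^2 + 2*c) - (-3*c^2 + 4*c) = -5*c^3 + 7*c^2 - 2*c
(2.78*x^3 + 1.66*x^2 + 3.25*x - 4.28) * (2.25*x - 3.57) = 6.255*x^4 - 6.1896*x^3 + 1.3863*x^2 - 21.2325*x + 15.2796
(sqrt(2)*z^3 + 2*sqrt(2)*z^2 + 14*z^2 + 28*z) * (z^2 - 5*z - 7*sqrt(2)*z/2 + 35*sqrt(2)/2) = sqrt(2)*z^5 - 3*sqrt(2)*z^4 + 7*z^4 - 59*sqrt(2)*z^3 - 21*z^3 - 70*z^2 + 147*sqrt(2)*z^2 + 490*sqrt(2)*z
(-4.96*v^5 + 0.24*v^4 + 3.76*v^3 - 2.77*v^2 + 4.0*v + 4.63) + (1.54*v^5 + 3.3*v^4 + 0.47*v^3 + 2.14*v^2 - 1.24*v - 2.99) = -3.42*v^5 + 3.54*v^4 + 4.23*v^3 - 0.63*v^2 + 2.76*v + 1.64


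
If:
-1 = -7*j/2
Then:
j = 2/7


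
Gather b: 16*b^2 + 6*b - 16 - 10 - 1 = 16*b^2 + 6*b - 27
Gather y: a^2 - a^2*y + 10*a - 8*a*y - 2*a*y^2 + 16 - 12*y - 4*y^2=a^2 + 10*a + y^2*(-2*a - 4) + y*(-a^2 - 8*a - 12) + 16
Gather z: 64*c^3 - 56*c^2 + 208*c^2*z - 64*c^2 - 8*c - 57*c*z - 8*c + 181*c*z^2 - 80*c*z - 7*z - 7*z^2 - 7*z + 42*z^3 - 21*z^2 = 64*c^3 - 120*c^2 - 16*c + 42*z^3 + z^2*(181*c - 28) + z*(208*c^2 - 137*c - 14)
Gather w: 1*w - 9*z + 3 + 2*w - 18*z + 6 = 3*w - 27*z + 9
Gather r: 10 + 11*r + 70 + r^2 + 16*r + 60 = r^2 + 27*r + 140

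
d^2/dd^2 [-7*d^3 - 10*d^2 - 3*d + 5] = -42*d - 20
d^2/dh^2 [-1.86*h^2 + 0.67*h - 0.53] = -3.72000000000000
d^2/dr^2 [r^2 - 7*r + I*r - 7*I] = 2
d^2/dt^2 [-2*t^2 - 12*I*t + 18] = -4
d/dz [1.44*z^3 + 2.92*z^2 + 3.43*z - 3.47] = 4.32*z^2 + 5.84*z + 3.43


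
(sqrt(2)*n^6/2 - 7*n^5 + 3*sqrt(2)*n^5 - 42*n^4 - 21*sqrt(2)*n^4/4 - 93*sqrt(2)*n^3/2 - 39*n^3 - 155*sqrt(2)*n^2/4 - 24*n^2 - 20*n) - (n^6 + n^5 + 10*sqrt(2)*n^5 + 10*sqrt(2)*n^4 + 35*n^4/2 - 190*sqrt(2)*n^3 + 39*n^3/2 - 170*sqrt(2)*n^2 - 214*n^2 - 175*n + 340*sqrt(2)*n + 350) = -n^6 + sqrt(2)*n^6/2 - 7*sqrt(2)*n^5 - 8*n^5 - 119*n^4/2 - 61*sqrt(2)*n^4/4 - 117*n^3/2 + 287*sqrt(2)*n^3/2 + 525*sqrt(2)*n^2/4 + 190*n^2 - 340*sqrt(2)*n + 155*n - 350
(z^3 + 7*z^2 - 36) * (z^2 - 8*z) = z^5 - z^4 - 56*z^3 - 36*z^2 + 288*z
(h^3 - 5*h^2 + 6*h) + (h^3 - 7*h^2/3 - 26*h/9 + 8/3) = 2*h^3 - 22*h^2/3 + 28*h/9 + 8/3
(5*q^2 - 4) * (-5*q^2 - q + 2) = -25*q^4 - 5*q^3 + 30*q^2 + 4*q - 8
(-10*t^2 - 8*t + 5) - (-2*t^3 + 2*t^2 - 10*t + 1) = 2*t^3 - 12*t^2 + 2*t + 4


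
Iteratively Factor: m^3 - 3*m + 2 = (m - 1)*(m^2 + m - 2) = (m - 1)*(m + 2)*(m - 1)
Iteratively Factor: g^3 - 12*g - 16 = (g + 2)*(g^2 - 2*g - 8) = (g + 2)^2*(g - 4)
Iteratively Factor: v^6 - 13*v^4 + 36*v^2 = (v + 3)*(v^5 - 3*v^4 - 4*v^3 + 12*v^2) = (v - 3)*(v + 3)*(v^4 - 4*v^2) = v*(v - 3)*(v + 3)*(v^3 - 4*v) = v*(v - 3)*(v - 2)*(v + 3)*(v^2 + 2*v) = v^2*(v - 3)*(v - 2)*(v + 3)*(v + 2)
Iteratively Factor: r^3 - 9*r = (r)*(r^2 - 9) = r*(r + 3)*(r - 3)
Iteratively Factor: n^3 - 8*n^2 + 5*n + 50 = (n - 5)*(n^2 - 3*n - 10) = (n - 5)^2*(n + 2)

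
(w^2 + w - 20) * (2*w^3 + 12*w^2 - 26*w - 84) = 2*w^5 + 14*w^4 - 54*w^3 - 350*w^2 + 436*w + 1680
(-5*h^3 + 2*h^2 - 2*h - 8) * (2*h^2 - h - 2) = -10*h^5 + 9*h^4 + 4*h^3 - 18*h^2 + 12*h + 16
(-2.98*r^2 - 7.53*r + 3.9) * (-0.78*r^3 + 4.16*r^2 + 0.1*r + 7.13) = 2.3244*r^5 - 6.5234*r^4 - 34.6648*r^3 - 5.7764*r^2 - 53.2989*r + 27.807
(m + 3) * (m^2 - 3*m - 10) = m^3 - 19*m - 30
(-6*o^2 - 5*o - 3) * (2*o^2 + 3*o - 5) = -12*o^4 - 28*o^3 + 9*o^2 + 16*o + 15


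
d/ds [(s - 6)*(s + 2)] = 2*s - 4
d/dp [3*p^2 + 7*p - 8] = 6*p + 7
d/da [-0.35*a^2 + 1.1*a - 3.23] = 1.1 - 0.7*a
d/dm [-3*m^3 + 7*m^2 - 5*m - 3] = -9*m^2 + 14*m - 5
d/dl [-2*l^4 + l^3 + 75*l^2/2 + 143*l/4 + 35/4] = -8*l^3 + 3*l^2 + 75*l + 143/4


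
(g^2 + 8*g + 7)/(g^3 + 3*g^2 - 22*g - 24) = (g + 7)/(g^2 + 2*g - 24)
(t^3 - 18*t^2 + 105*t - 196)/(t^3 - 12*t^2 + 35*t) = (t^2 - 11*t + 28)/(t*(t - 5))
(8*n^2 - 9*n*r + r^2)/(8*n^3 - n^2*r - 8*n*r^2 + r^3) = 1/(n + r)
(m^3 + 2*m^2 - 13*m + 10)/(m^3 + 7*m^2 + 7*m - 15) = (m - 2)/(m + 3)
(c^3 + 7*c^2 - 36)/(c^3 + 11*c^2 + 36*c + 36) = (c - 2)/(c + 2)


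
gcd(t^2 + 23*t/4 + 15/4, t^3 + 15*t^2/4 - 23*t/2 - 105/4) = t + 5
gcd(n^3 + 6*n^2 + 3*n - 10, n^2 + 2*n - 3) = n - 1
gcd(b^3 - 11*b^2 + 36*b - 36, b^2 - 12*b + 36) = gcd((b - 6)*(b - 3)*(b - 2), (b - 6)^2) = b - 6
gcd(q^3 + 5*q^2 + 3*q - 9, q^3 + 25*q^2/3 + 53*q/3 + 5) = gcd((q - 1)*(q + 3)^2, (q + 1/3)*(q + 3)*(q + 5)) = q + 3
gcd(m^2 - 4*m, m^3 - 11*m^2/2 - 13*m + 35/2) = 1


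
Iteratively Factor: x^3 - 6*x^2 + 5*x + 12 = (x + 1)*(x^2 - 7*x + 12) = (x - 3)*(x + 1)*(x - 4)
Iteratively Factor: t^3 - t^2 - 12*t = (t + 3)*(t^2 - 4*t) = t*(t + 3)*(t - 4)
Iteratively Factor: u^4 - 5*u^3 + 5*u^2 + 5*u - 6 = (u - 3)*(u^3 - 2*u^2 - u + 2) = (u - 3)*(u - 2)*(u^2 - 1) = (u - 3)*(u - 2)*(u - 1)*(u + 1)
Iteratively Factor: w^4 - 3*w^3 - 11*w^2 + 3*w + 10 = (w + 1)*(w^3 - 4*w^2 - 7*w + 10) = (w + 1)*(w + 2)*(w^2 - 6*w + 5) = (w - 1)*(w + 1)*(w + 2)*(w - 5)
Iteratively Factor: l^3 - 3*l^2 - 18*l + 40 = (l - 5)*(l^2 + 2*l - 8) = (l - 5)*(l - 2)*(l + 4)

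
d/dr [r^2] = 2*r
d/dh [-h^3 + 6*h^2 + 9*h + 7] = -3*h^2 + 12*h + 9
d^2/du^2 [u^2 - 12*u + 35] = 2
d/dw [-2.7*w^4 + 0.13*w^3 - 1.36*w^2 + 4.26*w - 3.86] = -10.8*w^3 + 0.39*w^2 - 2.72*w + 4.26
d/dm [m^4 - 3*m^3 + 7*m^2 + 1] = m*(4*m^2 - 9*m + 14)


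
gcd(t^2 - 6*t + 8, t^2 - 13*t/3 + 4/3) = t - 4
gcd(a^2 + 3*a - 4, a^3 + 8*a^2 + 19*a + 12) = a + 4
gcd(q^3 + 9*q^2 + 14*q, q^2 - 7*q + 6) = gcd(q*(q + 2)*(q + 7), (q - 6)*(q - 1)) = 1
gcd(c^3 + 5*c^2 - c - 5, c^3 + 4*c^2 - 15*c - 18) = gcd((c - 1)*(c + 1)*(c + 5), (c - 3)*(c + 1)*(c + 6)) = c + 1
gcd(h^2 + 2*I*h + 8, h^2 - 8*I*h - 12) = h - 2*I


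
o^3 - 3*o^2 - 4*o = o*(o - 4)*(o + 1)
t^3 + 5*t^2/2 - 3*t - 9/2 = (t - 3/2)*(t + 1)*(t + 3)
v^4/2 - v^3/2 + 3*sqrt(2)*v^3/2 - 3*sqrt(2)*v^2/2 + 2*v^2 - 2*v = v*(v/2 + sqrt(2)/2)*(v - 1)*(v + 2*sqrt(2))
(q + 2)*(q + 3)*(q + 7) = q^3 + 12*q^2 + 41*q + 42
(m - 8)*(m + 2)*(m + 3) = m^3 - 3*m^2 - 34*m - 48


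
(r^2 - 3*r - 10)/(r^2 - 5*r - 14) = (r - 5)/(r - 7)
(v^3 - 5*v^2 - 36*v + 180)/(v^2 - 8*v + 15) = (v^2 - 36)/(v - 3)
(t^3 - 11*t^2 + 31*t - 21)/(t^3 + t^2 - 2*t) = (t^2 - 10*t + 21)/(t*(t + 2))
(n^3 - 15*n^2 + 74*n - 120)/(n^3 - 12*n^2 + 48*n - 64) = (n^2 - 11*n + 30)/(n^2 - 8*n + 16)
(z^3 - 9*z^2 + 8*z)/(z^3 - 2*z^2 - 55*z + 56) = z/(z + 7)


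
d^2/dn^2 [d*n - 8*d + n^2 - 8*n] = 2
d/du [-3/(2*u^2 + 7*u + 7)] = 3*(4*u + 7)/(2*u^2 + 7*u + 7)^2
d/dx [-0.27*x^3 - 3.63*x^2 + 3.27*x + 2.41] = -0.81*x^2 - 7.26*x + 3.27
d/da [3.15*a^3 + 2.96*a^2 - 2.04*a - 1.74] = 9.45*a^2 + 5.92*a - 2.04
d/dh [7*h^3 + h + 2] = 21*h^2 + 1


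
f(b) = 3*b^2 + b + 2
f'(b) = 6*b + 1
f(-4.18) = 50.24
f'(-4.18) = -24.08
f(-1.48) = 7.09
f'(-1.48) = -7.88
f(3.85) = 50.32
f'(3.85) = 24.10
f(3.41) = 40.29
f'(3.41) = 21.46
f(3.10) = 33.93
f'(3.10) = 19.60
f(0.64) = 3.87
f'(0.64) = 4.84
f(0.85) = 5.02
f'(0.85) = 6.10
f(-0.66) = 2.65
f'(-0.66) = -2.96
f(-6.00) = 104.00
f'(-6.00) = -35.00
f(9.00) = 254.00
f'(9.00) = 55.00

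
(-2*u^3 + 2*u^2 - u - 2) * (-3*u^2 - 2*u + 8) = 6*u^5 - 2*u^4 - 17*u^3 + 24*u^2 - 4*u - 16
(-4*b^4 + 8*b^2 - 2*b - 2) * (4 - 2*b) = 8*b^5 - 16*b^4 - 16*b^3 + 36*b^2 - 4*b - 8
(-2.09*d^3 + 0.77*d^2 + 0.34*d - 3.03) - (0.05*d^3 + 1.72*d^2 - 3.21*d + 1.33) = -2.14*d^3 - 0.95*d^2 + 3.55*d - 4.36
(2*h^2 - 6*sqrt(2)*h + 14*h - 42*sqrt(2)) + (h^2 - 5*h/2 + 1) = 3*h^2 - 6*sqrt(2)*h + 23*h/2 - 42*sqrt(2) + 1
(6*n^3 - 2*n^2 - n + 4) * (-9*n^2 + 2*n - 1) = -54*n^5 + 30*n^4 - n^3 - 36*n^2 + 9*n - 4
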